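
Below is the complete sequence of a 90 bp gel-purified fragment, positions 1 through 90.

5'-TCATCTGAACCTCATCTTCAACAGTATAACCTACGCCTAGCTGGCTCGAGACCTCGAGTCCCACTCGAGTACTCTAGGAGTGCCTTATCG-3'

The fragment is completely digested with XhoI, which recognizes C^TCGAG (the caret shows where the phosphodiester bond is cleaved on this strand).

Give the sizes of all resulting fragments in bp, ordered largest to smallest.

45, 26, 11, 8 bp

XhoI sites (CTCGAG) start at positions 45, 53, 64.
XhoI cuts after the first base of each site, so after positions 45, 53, 64.
Linear molecule, 3 cuts → 4 fragments:
  1–45 → 45 bp
  46–53 → 8 bp
  54–64 → 11 bp
  65–90 → 26 bp
Sorted largest to smallest: 45, 26, 11, 8 bp.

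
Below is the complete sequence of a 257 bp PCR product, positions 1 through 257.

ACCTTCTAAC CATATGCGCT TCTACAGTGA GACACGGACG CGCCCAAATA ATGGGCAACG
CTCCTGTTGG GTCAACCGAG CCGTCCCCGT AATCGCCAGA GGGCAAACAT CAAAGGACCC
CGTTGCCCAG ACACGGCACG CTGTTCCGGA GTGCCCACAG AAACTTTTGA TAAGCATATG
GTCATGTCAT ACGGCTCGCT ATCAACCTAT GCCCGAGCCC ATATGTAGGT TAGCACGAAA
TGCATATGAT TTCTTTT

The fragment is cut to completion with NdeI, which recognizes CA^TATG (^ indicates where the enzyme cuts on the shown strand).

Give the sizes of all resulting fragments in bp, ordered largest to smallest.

164, 45, 23, 13, 12 bp

NdeI sites (CATATG) start at positions 11, 175, 220, 243.
NdeI cuts after base 2 of each site, so after positions 12, 176, 221, 244.
Linear molecule, 4 cuts → 5 fragments:
  1–12 → 12 bp
  13–176 → 164 bp
  177–221 → 45 bp
  222–244 → 23 bp
  245–257 → 13 bp
Sorted largest to smallest: 164, 45, 23, 13, 12 bp.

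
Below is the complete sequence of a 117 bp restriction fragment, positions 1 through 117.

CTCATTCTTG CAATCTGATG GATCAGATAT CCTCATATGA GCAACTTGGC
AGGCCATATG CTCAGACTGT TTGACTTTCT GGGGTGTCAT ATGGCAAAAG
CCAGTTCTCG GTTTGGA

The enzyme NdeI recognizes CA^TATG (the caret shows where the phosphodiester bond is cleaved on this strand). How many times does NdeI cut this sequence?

CATATG occurs starting at positions 34, 55, 88.
NdeI cuts at 3 sites.

3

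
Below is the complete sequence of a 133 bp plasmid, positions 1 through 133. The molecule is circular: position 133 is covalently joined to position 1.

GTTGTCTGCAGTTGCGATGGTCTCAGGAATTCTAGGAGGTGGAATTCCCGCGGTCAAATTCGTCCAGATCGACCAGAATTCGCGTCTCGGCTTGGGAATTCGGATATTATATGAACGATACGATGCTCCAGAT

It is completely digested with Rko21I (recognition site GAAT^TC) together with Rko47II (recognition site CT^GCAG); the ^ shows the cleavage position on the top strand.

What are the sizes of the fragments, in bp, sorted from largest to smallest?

Rko21I sites (GAATTC) start at positions 27, 42, 76, 96.
Rko21I cuts after base 4 of each site, so after positions 30, 45, 79, 99.
The Rko47II site (CTGCAG) starts at position 6.
Rko47II cuts after base 2 of each site, so after position 7.
Combined cut positions: 7, 30, 45, 79, 99.
Circular molecule, 5 cuts → 5 fragments:
  8–30 → 23 bp
  31–45 → 15 bp
  46–79 → 34 bp
  80–99 → 20 bp
  100–133 then 1–7 → 34 + 7 = 41 bp
Sorted largest to smallest: 41, 34, 23, 20, 15 bp.

41, 34, 23, 20, 15 bp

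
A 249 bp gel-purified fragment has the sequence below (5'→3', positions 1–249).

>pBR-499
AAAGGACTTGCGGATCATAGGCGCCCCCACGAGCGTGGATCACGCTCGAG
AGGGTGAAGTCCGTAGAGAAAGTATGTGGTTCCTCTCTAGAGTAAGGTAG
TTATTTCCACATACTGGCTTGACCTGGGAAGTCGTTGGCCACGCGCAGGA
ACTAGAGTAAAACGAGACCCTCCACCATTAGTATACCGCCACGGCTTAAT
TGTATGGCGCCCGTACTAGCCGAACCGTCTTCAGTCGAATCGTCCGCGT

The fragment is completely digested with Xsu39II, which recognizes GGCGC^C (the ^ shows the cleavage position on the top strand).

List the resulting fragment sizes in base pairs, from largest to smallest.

186, 39, 24 bp

Xsu39II sites (GGCGCC) start at positions 20, 206.
Xsu39II cuts after base 5 of each site (before the last base), so after positions 24, 210.
Linear molecule, 2 cuts → 3 fragments:
  1–24 → 24 bp
  25–210 → 186 bp
  211–249 → 39 bp
Sorted largest to smallest: 186, 39, 24 bp.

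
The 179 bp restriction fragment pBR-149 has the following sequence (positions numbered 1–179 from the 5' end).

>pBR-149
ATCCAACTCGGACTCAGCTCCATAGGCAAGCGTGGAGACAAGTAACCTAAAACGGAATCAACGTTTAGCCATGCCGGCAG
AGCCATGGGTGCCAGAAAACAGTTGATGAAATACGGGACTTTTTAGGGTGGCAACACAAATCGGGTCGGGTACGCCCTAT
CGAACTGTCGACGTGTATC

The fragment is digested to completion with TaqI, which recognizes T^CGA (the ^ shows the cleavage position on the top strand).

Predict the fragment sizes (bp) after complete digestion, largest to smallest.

160, 11, 8 bp

TaqI sites (TCGA) start at positions 160, 168.
TaqI cuts after the first base of each site, so after positions 160, 168.
Linear molecule, 2 cuts → 3 fragments:
  1–160 → 160 bp
  161–168 → 8 bp
  169–179 → 11 bp
Sorted largest to smallest: 160, 11, 8 bp.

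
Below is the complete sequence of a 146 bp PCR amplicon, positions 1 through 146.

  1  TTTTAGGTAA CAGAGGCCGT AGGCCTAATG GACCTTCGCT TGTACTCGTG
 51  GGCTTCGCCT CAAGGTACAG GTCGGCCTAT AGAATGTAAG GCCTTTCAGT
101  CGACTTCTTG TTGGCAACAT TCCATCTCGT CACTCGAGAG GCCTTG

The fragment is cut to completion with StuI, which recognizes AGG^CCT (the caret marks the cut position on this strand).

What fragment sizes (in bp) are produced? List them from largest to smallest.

StuI sites (AGGCCT) start at positions 21, 89, 139.
StuI cuts after base 3 of each site, so after positions 23, 91, 141.
Linear molecule, 3 cuts → 4 fragments:
  1–23 → 23 bp
  24–91 → 68 bp
  92–141 → 50 bp
  142–146 → 5 bp
Sorted largest to smallest: 68, 50, 23, 5 bp.

68, 50, 23, 5 bp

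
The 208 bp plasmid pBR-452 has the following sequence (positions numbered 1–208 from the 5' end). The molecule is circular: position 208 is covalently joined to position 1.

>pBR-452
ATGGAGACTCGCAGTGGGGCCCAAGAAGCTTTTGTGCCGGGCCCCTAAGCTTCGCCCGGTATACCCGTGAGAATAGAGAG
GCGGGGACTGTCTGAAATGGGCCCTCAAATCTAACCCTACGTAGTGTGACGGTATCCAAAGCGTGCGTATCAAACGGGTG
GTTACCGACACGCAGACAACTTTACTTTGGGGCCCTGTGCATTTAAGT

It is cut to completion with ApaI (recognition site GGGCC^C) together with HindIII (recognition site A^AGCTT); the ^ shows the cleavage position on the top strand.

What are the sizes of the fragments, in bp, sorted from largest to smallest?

91, 56, 35, 17, 5, 4 bp

ApaI sites (GGGCCC) start at positions 17, 39, 99, 190.
ApaI cuts after base 5 of each site (before the last base), so after positions 21, 43, 103, 194.
HindIII sites (AAGCTT) start at positions 26, 47.
HindIII cuts after the first base of each site, so after positions 26, 47.
Combined cut positions: 21, 26, 43, 47, 103, 194.
Circular molecule, 6 cuts → 6 fragments:
  22–26 → 5 bp
  27–43 → 17 bp
  44–47 → 4 bp
  48–103 → 56 bp
  104–194 → 91 bp
  195–208 then 1–21 → 14 + 21 = 35 bp
Sorted largest to smallest: 91, 56, 35, 17, 5, 4 bp.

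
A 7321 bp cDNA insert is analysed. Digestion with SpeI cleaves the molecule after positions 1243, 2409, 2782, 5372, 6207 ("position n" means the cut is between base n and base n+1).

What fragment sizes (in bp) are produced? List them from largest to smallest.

Linear molecule, 5 cuts → 6 fragments:
  1243 − 0 = 1243 bp
  2409 − 1243 = 1166 bp
  2782 − 2409 = 373 bp
  5372 − 2782 = 2590 bp
  6207 − 5372 = 835 bp
  7321 − 6207 = 1114 bp
Sorted largest to smallest: 2590, 1243, 1166, 1114, 835, 373 bp.

2590, 1243, 1166, 1114, 835, 373 bp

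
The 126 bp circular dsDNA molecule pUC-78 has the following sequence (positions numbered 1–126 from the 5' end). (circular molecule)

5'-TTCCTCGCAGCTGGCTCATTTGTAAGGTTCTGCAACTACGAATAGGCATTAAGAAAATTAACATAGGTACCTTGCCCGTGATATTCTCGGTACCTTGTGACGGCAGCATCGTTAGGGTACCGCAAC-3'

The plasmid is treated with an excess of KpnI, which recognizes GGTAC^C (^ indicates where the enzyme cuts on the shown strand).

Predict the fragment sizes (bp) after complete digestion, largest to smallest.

76, 27, 23 bp

KpnI sites (GGTACC) start at positions 66, 89, 116.
KpnI cuts after base 5 of each site (before the last base), so after positions 70, 93, 120.
Circular molecule, 3 cuts → 3 fragments:
  71–93 → 23 bp
  94–120 → 27 bp
  121–126 then 1–70 → 6 + 70 = 76 bp
Sorted largest to smallest: 76, 27, 23 bp.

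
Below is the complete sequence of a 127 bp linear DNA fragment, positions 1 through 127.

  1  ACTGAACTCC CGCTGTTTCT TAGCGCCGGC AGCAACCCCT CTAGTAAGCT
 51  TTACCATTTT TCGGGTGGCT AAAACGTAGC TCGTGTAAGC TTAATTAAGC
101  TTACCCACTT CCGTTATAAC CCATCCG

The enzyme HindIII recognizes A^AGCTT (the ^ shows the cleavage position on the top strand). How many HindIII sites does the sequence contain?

3

AAGCTT occurs starting at positions 46, 87, 97.
HindIII cuts at 3 sites.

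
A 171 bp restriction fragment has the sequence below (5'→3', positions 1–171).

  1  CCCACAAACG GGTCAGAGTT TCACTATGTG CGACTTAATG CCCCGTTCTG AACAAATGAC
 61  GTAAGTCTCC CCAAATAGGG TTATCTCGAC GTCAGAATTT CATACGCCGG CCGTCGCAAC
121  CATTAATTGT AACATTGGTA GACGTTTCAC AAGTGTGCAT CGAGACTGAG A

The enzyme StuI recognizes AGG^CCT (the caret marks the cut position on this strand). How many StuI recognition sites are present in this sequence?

0

No occurrence of AGGCCT is present in the sequence.
StuI does not cut: 0 sites.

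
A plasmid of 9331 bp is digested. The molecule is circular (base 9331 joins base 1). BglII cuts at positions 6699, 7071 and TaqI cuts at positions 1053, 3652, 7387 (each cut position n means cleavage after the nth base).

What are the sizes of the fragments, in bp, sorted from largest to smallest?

Combined cut positions (sorted): 1053, 3652, 6699, 7071, 7387.
Circular molecule, 5 cuts → 5 fragments:
  3652 − 1053 = 2599 bp
  6699 − 3652 = 3047 bp
  7071 − 6699 = 372 bp
  7387 − 7071 = 316 bp
  wrap: 9331 − 7387 + 1053 = 2997 bp
Sorted largest to smallest: 3047, 2997, 2599, 372, 316 bp.

3047, 2997, 2599, 372, 316 bp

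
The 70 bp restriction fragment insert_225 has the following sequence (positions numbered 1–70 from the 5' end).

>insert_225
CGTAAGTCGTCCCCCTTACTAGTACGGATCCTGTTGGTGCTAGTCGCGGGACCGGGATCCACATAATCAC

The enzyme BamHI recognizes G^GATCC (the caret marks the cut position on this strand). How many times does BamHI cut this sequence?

GGATCC occurs starting at positions 26, 55.
BamHI cuts at 2 sites.

2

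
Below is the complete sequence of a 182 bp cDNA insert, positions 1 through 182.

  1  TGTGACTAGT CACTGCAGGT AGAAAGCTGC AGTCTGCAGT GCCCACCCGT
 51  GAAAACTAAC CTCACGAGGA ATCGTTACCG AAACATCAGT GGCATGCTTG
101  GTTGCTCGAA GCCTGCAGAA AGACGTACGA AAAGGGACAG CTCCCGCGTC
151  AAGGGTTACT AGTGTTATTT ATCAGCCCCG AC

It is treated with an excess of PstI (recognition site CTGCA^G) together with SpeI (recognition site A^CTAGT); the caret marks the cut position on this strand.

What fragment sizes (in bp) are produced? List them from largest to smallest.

79, 41, 24, 14, 12, 7, 5 bp

PstI sites (CTGCAG) start at positions 13, 27, 34, 113.
PstI cuts after base 5 of each site (before the last base), so after positions 17, 31, 38, 117.
SpeI sites (ACTAGT) start at positions 5, 158.
SpeI cuts after the first base of each site, so after positions 5, 158.
Combined cut positions: 5, 17, 31, 38, 117, 158.
Linear molecule, 6 cuts → 7 fragments:
  1–5 → 5 bp
  6–17 → 12 bp
  18–31 → 14 bp
  32–38 → 7 bp
  39–117 → 79 bp
  118–158 → 41 bp
  159–182 → 24 bp
Sorted largest to smallest: 79, 41, 24, 14, 12, 7, 5 bp.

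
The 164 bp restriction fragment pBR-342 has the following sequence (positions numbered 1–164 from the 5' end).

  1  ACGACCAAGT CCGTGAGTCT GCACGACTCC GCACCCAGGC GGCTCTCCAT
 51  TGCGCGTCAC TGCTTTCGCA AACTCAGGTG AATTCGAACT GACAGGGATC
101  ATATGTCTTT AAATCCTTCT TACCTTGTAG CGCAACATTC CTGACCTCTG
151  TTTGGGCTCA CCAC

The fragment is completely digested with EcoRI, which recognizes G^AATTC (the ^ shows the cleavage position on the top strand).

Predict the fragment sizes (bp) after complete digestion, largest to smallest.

84, 80 bp

The EcoRI site (GAATTC) starts at position 80.
EcoRI cuts after the first base of each site, so after position 80.
Linear molecule, 1 cut → 2 fragments:
  1–80 → 80 bp
  81–164 → 84 bp
Sorted largest to smallest: 84, 80 bp.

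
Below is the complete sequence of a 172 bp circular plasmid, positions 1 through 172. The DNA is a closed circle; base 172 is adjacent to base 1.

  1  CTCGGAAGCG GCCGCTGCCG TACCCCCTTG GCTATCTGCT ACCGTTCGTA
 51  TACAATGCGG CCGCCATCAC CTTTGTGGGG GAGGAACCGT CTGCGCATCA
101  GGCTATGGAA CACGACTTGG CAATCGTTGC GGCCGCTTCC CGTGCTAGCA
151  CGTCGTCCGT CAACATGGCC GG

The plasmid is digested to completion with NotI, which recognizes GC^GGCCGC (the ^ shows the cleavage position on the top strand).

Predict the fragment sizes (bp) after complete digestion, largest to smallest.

72, 51, 49 bp

NotI sites (GCGGCCGC) start at positions 8, 57, 129.
NotI cuts after base 2 of each site, so after positions 9, 58, 130.
Circular molecule, 3 cuts → 3 fragments:
  10–58 → 49 bp
  59–130 → 72 bp
  131–172 then 1–9 → 42 + 9 = 51 bp
Sorted largest to smallest: 72, 51, 49 bp.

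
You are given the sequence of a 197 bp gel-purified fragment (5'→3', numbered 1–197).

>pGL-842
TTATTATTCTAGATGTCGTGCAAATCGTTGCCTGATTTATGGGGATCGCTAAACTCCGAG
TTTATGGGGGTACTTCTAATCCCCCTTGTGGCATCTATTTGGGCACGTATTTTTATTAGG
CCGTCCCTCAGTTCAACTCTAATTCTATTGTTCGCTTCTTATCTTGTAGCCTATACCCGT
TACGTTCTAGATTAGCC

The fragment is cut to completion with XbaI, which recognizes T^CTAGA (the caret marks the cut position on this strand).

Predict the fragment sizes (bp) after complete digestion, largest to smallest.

XbaI sites (TCTAGA) start at positions 8, 186.
XbaI cuts after the first base of each site, so after positions 8, 186.
Linear molecule, 2 cuts → 3 fragments:
  1–8 → 8 bp
  9–186 → 178 bp
  187–197 → 11 bp
Sorted largest to smallest: 178, 11, 8 bp.

178, 11, 8 bp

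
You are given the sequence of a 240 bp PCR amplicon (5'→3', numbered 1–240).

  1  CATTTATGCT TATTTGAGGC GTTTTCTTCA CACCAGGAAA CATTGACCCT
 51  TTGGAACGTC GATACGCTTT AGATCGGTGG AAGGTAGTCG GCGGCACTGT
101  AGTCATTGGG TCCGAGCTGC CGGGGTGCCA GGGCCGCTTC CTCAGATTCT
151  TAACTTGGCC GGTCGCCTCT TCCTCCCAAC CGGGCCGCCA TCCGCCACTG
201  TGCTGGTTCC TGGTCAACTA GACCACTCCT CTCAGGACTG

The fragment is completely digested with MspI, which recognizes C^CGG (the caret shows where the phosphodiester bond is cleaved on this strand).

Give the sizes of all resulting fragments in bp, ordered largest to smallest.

120, 60, 39, 21 bp

MspI sites (CCGG) start at positions 120, 159, 180.
MspI cuts after the first base of each site, so after positions 120, 159, 180.
Linear molecule, 3 cuts → 4 fragments:
  1–120 → 120 bp
  121–159 → 39 bp
  160–180 → 21 bp
  181–240 → 60 bp
Sorted largest to smallest: 120, 60, 39, 21 bp.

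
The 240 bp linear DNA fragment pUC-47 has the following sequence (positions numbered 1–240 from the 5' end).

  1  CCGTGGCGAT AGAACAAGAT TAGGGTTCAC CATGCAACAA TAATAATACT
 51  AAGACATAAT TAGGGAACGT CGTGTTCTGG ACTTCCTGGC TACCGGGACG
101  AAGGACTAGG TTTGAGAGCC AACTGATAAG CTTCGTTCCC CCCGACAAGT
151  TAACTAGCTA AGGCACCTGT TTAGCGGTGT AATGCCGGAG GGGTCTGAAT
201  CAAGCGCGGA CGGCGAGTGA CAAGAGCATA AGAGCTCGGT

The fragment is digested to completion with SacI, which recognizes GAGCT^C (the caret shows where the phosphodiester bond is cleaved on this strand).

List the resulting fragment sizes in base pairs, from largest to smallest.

236, 4 bp

The SacI site (GAGCTC) starts at position 232.
SacI cuts after base 5 of each site (before the last base), so after position 236.
Linear molecule, 1 cut → 2 fragments:
  1–236 → 236 bp
  237–240 → 4 bp
Sorted largest to smallest: 236, 4 bp.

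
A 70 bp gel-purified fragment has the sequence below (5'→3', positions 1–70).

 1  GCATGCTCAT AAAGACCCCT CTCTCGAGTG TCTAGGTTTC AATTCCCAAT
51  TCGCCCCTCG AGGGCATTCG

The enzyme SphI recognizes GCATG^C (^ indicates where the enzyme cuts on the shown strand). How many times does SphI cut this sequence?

GCATGC occurs starting at position 1.
SphI cuts at 1 site.

1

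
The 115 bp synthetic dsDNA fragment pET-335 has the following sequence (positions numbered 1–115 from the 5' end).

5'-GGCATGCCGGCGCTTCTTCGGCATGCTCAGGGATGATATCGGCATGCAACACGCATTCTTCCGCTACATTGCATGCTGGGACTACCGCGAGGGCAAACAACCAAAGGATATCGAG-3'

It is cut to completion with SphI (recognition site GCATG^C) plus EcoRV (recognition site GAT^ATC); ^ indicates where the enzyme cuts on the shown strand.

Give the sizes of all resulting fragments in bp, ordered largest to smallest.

SphI sites (GCATGC) start at positions 2, 21, 42, 71.
SphI cuts after base 5 of each site (before the last base), so after positions 6, 25, 46, 75.
EcoRV sites (GATATC) start at positions 35, 107.
EcoRV cuts after base 3 of each site, so after positions 37, 109.
Combined cut positions: 6, 25, 37, 46, 75, 109.
Linear molecule, 6 cuts → 7 fragments:
  1–6 → 6 bp
  7–25 → 19 bp
  26–37 → 12 bp
  38–46 → 9 bp
  47–75 → 29 bp
  76–109 → 34 bp
  110–115 → 6 bp
Sorted largest to smallest: 34, 29, 19, 12, 9, 6, 6 bp.

34, 29, 19, 12, 9, 6, 6 bp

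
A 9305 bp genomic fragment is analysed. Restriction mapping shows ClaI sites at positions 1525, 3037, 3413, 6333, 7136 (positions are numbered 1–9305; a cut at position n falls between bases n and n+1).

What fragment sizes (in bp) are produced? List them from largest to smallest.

Linear molecule, 5 cuts → 6 fragments:
  1525 − 0 = 1525 bp
  3037 − 1525 = 1512 bp
  3413 − 3037 = 376 bp
  6333 − 3413 = 2920 bp
  7136 − 6333 = 803 bp
  9305 − 7136 = 2169 bp
Sorted largest to smallest: 2920, 2169, 1525, 1512, 803, 376 bp.

2920, 2169, 1525, 1512, 803, 376 bp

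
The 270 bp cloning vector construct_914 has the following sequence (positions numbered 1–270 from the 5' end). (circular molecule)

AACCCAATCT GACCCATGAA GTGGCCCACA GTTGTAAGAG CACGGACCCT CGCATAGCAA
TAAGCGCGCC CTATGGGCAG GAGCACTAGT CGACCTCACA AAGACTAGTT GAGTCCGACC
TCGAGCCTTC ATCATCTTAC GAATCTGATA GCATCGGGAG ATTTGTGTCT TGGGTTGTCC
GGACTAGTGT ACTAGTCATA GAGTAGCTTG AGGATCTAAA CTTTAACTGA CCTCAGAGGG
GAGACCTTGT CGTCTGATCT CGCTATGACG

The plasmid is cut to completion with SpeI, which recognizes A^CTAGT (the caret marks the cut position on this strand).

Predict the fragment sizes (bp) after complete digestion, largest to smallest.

SpeI sites (ACTAGT) start at positions 85, 104, 183, 191.
SpeI cuts after the first base of each site, so after positions 85, 104, 183, 191.
Circular molecule, 4 cuts → 4 fragments:
  86–104 → 19 bp
  105–183 → 79 bp
  184–191 → 8 bp
  192–270 then 1–85 → 79 + 85 = 164 bp
Sorted largest to smallest: 164, 79, 19, 8 bp.

164, 79, 19, 8 bp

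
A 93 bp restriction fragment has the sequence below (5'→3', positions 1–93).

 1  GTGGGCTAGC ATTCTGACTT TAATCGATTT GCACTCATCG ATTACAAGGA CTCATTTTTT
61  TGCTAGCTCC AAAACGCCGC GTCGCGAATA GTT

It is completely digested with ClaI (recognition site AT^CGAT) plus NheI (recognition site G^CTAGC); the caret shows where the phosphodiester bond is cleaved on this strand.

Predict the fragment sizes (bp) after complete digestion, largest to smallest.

31, 24, 19, 14, 5 bp

ClaI sites (ATCGAT) start at positions 23, 37.
ClaI cuts after base 2 of each site, so after positions 24, 38.
NheI sites (GCTAGC) start at positions 5, 62.
NheI cuts after the first base of each site, so after positions 5, 62.
Combined cut positions: 5, 24, 38, 62.
Linear molecule, 4 cuts → 5 fragments:
  1–5 → 5 bp
  6–24 → 19 bp
  25–38 → 14 bp
  39–62 → 24 bp
  63–93 → 31 bp
Sorted largest to smallest: 31, 24, 19, 14, 5 bp.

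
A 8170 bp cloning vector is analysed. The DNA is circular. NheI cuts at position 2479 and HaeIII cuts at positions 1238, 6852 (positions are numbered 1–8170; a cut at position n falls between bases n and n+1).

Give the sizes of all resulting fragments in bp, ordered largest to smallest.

Combined cut positions (sorted): 1238, 2479, 6852.
Circular molecule, 3 cuts → 3 fragments:
  2479 − 1238 = 1241 bp
  6852 − 2479 = 4373 bp
  wrap: 8170 − 6852 + 1238 = 2556 bp
Sorted largest to smallest: 4373, 2556, 1241 bp.

4373, 2556, 1241 bp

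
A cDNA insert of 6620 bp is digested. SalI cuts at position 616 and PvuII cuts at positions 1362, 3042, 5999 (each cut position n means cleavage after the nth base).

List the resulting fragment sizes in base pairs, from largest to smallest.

2957, 1680, 746, 621, 616 bp

Combined cut positions (sorted): 616, 1362, 3042, 5999.
Linear molecule, 4 cuts → 5 fragments:
  616 − 0 = 616 bp
  1362 − 616 = 746 bp
  3042 − 1362 = 1680 bp
  5999 − 3042 = 2957 bp
  6620 − 5999 = 621 bp
Sorted largest to smallest: 2957, 1680, 746, 621, 616 bp.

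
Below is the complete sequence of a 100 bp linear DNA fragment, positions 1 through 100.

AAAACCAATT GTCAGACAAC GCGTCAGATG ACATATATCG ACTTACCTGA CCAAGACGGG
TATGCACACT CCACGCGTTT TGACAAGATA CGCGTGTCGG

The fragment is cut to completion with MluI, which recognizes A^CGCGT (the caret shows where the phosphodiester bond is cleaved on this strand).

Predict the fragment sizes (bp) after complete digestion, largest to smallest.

MluI sites (ACGCGT) start at positions 19, 73, 90.
MluI cuts after the first base of each site, so after positions 19, 73, 90.
Linear molecule, 3 cuts → 4 fragments:
  1–19 → 19 bp
  20–73 → 54 bp
  74–90 → 17 bp
  91–100 → 10 bp
Sorted largest to smallest: 54, 19, 17, 10 bp.

54, 19, 17, 10 bp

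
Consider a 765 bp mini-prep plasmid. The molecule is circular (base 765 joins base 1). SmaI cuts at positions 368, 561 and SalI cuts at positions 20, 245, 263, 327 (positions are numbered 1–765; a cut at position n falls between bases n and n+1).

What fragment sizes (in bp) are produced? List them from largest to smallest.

225, 224, 193, 64, 41, 18 bp

Combined cut positions (sorted): 20, 245, 263, 327, 368, 561.
Circular molecule, 6 cuts → 6 fragments:
  245 − 20 = 225 bp
  263 − 245 = 18 bp
  327 − 263 = 64 bp
  368 − 327 = 41 bp
  561 − 368 = 193 bp
  wrap: 765 − 561 + 20 = 224 bp
Sorted largest to smallest: 225, 224, 193, 64, 41, 18 bp.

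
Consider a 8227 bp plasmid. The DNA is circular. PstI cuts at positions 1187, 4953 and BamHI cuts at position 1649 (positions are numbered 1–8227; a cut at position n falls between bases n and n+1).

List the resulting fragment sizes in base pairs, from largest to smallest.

4461, 3304, 462 bp

Combined cut positions (sorted): 1187, 1649, 4953.
Circular molecule, 3 cuts → 3 fragments:
  1649 − 1187 = 462 bp
  4953 − 1649 = 3304 bp
  wrap: 8227 − 4953 + 1187 = 4461 bp
Sorted largest to smallest: 4461, 3304, 462 bp.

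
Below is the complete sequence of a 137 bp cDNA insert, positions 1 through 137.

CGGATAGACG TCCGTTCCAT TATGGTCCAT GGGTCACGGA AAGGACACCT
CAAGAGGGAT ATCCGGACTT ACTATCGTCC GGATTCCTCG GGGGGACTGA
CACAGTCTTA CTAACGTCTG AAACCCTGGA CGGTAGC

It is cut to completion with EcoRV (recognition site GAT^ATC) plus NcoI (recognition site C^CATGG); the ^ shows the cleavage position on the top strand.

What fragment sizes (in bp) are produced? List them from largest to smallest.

77, 33, 27 bp

The EcoRV site (GATATC) starts at position 58.
EcoRV cuts after base 3 of each site, so after position 60.
The NcoI site (CCATGG) starts at position 27.
NcoI cuts after the first base of each site, so after position 27.
Combined cut positions: 27, 60.
Linear molecule, 2 cuts → 3 fragments:
  1–27 → 27 bp
  28–60 → 33 bp
  61–137 → 77 bp
Sorted largest to smallest: 77, 33, 27 bp.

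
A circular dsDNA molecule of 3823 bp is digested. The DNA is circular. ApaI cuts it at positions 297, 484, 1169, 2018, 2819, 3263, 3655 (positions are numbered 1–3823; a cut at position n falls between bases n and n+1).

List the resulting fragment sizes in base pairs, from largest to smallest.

849, 801, 685, 465, 444, 392, 187 bp

Circular molecule, 7 cuts → 7 fragments:
  484 − 297 = 187 bp
  1169 − 484 = 685 bp
  2018 − 1169 = 849 bp
  2819 − 2018 = 801 bp
  3263 − 2819 = 444 bp
  3655 − 3263 = 392 bp
  wrap: 3823 − 3655 + 297 = 465 bp
Sorted largest to smallest: 849, 801, 685, 465, 444, 392, 187 bp.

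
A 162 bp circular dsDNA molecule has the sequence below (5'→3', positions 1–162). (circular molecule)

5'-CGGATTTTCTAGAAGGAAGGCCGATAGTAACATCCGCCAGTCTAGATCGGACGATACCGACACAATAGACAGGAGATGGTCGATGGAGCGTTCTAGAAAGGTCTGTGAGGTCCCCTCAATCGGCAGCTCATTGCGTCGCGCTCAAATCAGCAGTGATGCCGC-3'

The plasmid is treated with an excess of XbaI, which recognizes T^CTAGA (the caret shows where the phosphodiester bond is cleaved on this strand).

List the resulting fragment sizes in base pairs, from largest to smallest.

78, 51, 33 bp

XbaI sites (TCTAGA) start at positions 8, 41, 92.
XbaI cuts after the first base of each site, so after positions 8, 41, 92.
Circular molecule, 3 cuts → 3 fragments:
  9–41 → 33 bp
  42–92 → 51 bp
  93–162 then 1–8 → 70 + 8 = 78 bp
Sorted largest to smallest: 78, 51, 33 bp.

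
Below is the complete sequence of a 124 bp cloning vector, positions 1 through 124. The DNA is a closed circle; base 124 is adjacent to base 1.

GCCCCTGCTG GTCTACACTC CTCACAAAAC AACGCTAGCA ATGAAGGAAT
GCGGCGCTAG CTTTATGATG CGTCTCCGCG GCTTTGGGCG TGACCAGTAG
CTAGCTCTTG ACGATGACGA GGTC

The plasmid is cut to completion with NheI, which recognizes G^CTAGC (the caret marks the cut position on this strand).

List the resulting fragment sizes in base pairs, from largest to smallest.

58, 44, 22 bp

NheI sites (GCTAGC) start at positions 34, 56, 100.
NheI cuts after the first base of each site, so after positions 34, 56, 100.
Circular molecule, 3 cuts → 3 fragments:
  35–56 → 22 bp
  57–100 → 44 bp
  101–124 then 1–34 → 24 + 34 = 58 bp
Sorted largest to smallest: 58, 44, 22 bp.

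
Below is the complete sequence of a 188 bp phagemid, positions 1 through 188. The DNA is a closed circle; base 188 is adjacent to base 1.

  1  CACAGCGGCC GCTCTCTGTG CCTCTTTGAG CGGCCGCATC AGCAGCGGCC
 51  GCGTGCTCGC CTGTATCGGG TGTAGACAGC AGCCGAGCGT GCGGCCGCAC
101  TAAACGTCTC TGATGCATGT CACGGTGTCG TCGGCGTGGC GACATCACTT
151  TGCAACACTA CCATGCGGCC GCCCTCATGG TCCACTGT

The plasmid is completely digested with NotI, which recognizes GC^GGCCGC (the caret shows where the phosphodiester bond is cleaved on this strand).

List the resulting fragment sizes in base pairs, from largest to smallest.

74, 46, 28, 25, 15 bp

NotI sites (GCGGCCGC) start at positions 5, 30, 45, 91, 165.
NotI cuts after base 2 of each site, so after positions 6, 31, 46, 92, 166.
Circular molecule, 5 cuts → 5 fragments:
  7–31 → 25 bp
  32–46 → 15 bp
  47–92 → 46 bp
  93–166 → 74 bp
  167–188 then 1–6 → 22 + 6 = 28 bp
Sorted largest to smallest: 74, 46, 28, 25, 15 bp.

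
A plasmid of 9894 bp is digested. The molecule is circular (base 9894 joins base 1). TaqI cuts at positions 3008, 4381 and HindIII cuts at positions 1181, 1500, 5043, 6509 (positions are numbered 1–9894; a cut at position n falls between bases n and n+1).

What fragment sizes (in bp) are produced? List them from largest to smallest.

Combined cut positions (sorted): 1181, 1500, 3008, 4381, 5043, 6509.
Circular molecule, 6 cuts → 6 fragments:
  1500 − 1181 = 319 bp
  3008 − 1500 = 1508 bp
  4381 − 3008 = 1373 bp
  5043 − 4381 = 662 bp
  6509 − 5043 = 1466 bp
  wrap: 9894 − 6509 + 1181 = 4566 bp
Sorted largest to smallest: 4566, 1508, 1466, 1373, 662, 319 bp.

4566, 1508, 1466, 1373, 662, 319 bp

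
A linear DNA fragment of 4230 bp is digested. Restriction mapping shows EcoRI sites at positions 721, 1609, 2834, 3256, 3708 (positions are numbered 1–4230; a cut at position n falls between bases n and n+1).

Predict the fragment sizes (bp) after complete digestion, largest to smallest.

Linear molecule, 5 cuts → 6 fragments:
  721 − 0 = 721 bp
  1609 − 721 = 888 bp
  2834 − 1609 = 1225 bp
  3256 − 2834 = 422 bp
  3708 − 3256 = 452 bp
  4230 − 3708 = 522 bp
Sorted largest to smallest: 1225, 888, 721, 522, 452, 422 bp.

1225, 888, 721, 522, 452, 422 bp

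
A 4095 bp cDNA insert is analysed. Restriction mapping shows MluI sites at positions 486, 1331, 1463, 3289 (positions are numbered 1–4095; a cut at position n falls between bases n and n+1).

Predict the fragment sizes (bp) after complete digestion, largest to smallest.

Linear molecule, 4 cuts → 5 fragments:
  486 − 0 = 486 bp
  1331 − 486 = 845 bp
  1463 − 1331 = 132 bp
  3289 − 1463 = 1826 bp
  4095 − 3289 = 806 bp
Sorted largest to smallest: 1826, 845, 806, 486, 132 bp.

1826, 845, 806, 486, 132 bp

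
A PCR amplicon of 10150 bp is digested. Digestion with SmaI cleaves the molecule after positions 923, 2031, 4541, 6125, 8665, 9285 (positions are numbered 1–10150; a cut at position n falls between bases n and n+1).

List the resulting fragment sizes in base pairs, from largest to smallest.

Linear molecule, 6 cuts → 7 fragments:
  923 − 0 = 923 bp
  2031 − 923 = 1108 bp
  4541 − 2031 = 2510 bp
  6125 − 4541 = 1584 bp
  8665 − 6125 = 2540 bp
  9285 − 8665 = 620 bp
  10150 − 9285 = 865 bp
Sorted largest to smallest: 2540, 2510, 1584, 1108, 923, 865, 620 bp.

2540, 2510, 1584, 1108, 923, 865, 620 bp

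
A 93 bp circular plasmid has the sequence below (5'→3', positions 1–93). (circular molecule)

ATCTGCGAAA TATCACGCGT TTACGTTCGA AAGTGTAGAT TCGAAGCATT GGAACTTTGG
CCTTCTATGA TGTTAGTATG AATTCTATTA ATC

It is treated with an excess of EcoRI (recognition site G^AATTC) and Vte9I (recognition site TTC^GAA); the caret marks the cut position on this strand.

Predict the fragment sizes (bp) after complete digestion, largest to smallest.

The EcoRI site (GAATTC) starts at position 80.
EcoRI cuts after the first base of each site, so after position 80.
Vte9I sites (TTCGAA) start at positions 26, 40.
Vte9I cuts after base 3 of each site, so after positions 28, 42.
Combined cut positions: 28, 42, 80.
Circular molecule, 3 cuts → 3 fragments:
  29–42 → 14 bp
  43–80 → 38 bp
  81–93 then 1–28 → 13 + 28 = 41 bp
Sorted largest to smallest: 41, 38, 14 bp.

41, 38, 14 bp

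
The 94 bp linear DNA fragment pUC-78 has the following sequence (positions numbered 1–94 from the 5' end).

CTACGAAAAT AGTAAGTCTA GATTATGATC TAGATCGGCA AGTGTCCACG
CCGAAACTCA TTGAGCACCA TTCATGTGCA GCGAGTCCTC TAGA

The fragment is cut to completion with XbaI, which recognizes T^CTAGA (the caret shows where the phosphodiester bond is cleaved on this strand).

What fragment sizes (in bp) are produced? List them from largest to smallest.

60, 17, 12, 5 bp

XbaI sites (TCTAGA) start at positions 17, 29, 89.
XbaI cuts after the first base of each site, so after positions 17, 29, 89.
Linear molecule, 3 cuts → 4 fragments:
  1–17 → 17 bp
  18–29 → 12 bp
  30–89 → 60 bp
  90–94 → 5 bp
Sorted largest to smallest: 60, 17, 12, 5 bp.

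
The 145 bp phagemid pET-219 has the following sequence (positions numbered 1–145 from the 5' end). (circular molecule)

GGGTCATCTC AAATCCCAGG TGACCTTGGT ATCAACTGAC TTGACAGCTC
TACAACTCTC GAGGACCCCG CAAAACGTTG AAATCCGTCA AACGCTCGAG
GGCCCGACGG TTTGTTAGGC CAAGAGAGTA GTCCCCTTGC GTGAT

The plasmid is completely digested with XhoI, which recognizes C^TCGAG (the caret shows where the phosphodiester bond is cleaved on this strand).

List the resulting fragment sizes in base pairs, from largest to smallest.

108, 37 bp

XhoI sites (CTCGAG) start at positions 58, 95.
XhoI cuts after the first base of each site, so after positions 58, 95.
Circular molecule, 2 cuts → 2 fragments:
  59–95 → 37 bp
  96–145 then 1–58 → 50 + 58 = 108 bp
Sorted largest to smallest: 108, 37 bp.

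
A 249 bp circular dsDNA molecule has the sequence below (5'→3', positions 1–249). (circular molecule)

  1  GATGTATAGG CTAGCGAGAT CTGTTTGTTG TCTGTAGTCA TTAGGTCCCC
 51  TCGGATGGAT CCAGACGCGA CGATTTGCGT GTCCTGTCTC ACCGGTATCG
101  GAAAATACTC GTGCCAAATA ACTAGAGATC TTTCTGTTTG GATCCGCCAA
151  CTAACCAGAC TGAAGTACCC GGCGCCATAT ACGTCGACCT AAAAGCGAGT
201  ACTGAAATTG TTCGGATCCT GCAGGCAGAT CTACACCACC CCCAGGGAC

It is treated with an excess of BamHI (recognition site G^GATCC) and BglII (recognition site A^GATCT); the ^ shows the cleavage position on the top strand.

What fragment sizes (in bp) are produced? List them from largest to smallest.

74, 69, 40, 39, 14, 13 bp

BamHI sites (GGATCC) start at positions 57, 140, 214.
BamHI cuts after the first base of each site, so after positions 57, 140, 214.
BglII sites (AGATCT) start at positions 17, 126, 227.
BglII cuts after the first base of each site, so after positions 17, 126, 227.
Combined cut positions: 17, 57, 126, 140, 214, 227.
Circular molecule, 6 cuts → 6 fragments:
  18–57 → 40 bp
  58–126 → 69 bp
  127–140 → 14 bp
  141–214 → 74 bp
  215–227 → 13 bp
  228–249 then 1–17 → 22 + 17 = 39 bp
Sorted largest to smallest: 74, 69, 40, 39, 14, 13 bp.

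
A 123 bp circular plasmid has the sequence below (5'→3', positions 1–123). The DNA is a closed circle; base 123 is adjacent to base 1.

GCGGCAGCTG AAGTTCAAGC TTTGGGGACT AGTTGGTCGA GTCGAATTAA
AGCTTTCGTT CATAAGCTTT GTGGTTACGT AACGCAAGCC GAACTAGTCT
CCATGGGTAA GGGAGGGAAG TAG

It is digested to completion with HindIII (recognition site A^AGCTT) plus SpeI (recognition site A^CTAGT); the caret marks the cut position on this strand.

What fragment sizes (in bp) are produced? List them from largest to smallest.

HindIII sites (AAGCTT) start at positions 17, 50, 64.
HindIII cuts after the first base of each site, so after positions 17, 50, 64.
SpeI sites (ACTAGT) start at positions 28, 93.
SpeI cuts after the first base of each site, so after positions 28, 93.
Combined cut positions: 17, 28, 50, 64, 93.
Circular molecule, 5 cuts → 5 fragments:
  18–28 → 11 bp
  29–50 → 22 bp
  51–64 → 14 bp
  65–93 → 29 bp
  94–123 then 1–17 → 30 + 17 = 47 bp
Sorted largest to smallest: 47, 29, 22, 14, 11 bp.

47, 29, 22, 14, 11 bp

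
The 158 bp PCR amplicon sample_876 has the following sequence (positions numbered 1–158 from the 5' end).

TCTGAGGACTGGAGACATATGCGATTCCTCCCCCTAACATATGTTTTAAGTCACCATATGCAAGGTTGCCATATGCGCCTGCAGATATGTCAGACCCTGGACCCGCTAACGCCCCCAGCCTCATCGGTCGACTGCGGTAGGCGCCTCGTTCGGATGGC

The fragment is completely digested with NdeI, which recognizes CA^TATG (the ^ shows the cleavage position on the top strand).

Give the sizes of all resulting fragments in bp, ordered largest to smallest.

NdeI sites (CATATG) start at positions 16, 38, 55, 70.
NdeI cuts after base 2 of each site, so after positions 17, 39, 56, 71.
Linear molecule, 4 cuts → 5 fragments:
  1–17 → 17 bp
  18–39 → 22 bp
  40–56 → 17 bp
  57–71 → 15 bp
  72–158 → 87 bp
Sorted largest to smallest: 87, 22, 17, 17, 15 bp.

87, 22, 17, 17, 15 bp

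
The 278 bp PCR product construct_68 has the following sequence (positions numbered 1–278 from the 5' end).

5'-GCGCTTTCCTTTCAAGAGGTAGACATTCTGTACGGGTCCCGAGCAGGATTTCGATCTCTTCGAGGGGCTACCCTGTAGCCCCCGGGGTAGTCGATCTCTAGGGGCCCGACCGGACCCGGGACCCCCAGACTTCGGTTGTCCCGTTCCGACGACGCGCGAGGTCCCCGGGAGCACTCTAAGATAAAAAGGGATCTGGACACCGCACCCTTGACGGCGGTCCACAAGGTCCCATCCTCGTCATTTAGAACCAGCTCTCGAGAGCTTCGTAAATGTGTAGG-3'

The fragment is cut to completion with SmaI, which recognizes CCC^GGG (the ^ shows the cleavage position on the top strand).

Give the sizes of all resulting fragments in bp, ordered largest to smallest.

SmaI sites (CCCGGG) start at positions 81, 115, 164.
SmaI cuts after base 3 of each site, so after positions 83, 117, 166.
Linear molecule, 3 cuts → 4 fragments:
  1–83 → 83 bp
  84–117 → 34 bp
  118–166 → 49 bp
  167–278 → 112 bp
Sorted largest to smallest: 112, 83, 49, 34 bp.

112, 83, 49, 34 bp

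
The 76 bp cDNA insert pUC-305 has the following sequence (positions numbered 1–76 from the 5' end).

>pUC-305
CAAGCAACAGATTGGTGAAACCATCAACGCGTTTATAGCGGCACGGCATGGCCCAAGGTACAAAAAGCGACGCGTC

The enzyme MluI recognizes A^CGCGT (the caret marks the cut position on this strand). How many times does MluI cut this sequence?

ACGCGT occurs starting at positions 27, 70.
MluI cuts at 2 sites.

2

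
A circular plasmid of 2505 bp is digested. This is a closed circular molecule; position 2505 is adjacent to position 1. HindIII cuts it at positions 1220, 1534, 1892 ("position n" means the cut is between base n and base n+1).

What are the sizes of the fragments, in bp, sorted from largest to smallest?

1833, 358, 314 bp

Circular molecule, 3 cuts → 3 fragments:
  1534 − 1220 = 314 bp
  1892 − 1534 = 358 bp
  wrap: 2505 − 1892 + 1220 = 1833 bp
Sorted largest to smallest: 1833, 358, 314 bp.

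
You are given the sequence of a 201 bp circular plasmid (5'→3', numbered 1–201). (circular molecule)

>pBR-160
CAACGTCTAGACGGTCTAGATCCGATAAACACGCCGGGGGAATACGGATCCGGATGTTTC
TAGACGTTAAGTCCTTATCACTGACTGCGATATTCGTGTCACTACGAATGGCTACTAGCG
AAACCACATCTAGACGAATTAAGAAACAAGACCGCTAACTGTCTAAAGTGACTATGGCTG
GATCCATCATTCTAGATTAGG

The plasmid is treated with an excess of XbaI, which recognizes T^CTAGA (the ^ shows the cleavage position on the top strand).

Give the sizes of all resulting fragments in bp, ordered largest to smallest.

70, 62, 44, 16, 9 bp

XbaI sites (TCTAGA) start at positions 6, 15, 59, 129, 191.
XbaI cuts after the first base of each site, so after positions 6, 15, 59, 129, 191.
Circular molecule, 5 cuts → 5 fragments:
  7–15 → 9 bp
  16–59 → 44 bp
  60–129 → 70 bp
  130–191 → 62 bp
  192–201 then 1–6 → 10 + 6 = 16 bp
Sorted largest to smallest: 70, 62, 44, 16, 9 bp.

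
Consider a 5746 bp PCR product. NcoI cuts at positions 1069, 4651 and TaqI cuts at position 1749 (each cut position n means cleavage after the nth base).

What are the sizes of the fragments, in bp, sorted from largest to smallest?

Combined cut positions (sorted): 1069, 1749, 4651.
Linear molecule, 3 cuts → 4 fragments:
  1069 − 0 = 1069 bp
  1749 − 1069 = 680 bp
  4651 − 1749 = 2902 bp
  5746 − 4651 = 1095 bp
Sorted largest to smallest: 2902, 1095, 1069, 680 bp.

2902, 1095, 1069, 680 bp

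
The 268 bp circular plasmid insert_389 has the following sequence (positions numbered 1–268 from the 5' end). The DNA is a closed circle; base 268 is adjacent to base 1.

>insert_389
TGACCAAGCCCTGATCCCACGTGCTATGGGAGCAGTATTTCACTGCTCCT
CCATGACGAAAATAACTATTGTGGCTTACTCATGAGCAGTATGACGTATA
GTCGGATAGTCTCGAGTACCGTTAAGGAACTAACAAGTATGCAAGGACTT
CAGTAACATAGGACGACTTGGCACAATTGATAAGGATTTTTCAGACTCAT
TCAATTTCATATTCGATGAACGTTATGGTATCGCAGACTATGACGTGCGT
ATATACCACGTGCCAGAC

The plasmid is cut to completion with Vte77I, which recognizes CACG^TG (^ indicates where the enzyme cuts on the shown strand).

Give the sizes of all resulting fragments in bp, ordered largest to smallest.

239, 29 bp

Vte77I sites (CACGTG) start at positions 18, 257.
Vte77I cuts after base 4 of each site, so after positions 21, 260.
Circular molecule, 2 cuts → 2 fragments:
  22–260 → 239 bp
  261–268 then 1–21 → 8 + 21 = 29 bp
Sorted largest to smallest: 239, 29 bp.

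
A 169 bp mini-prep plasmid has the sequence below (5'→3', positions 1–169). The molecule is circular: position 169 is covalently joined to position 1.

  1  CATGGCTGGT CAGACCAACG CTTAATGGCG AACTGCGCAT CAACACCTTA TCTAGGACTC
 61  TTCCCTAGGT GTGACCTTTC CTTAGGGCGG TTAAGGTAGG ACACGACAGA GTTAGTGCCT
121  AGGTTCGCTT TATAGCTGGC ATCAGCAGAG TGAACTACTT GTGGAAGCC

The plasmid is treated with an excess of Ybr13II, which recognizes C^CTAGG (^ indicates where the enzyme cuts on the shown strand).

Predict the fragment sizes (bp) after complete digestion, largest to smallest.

115, 54 bp

Ybr13II sites (CCTAGG) start at positions 64, 118.
Ybr13II cuts after the first base of each site, so after positions 64, 118.
Circular molecule, 2 cuts → 2 fragments:
  65–118 → 54 bp
  119–169 then 1–64 → 51 + 64 = 115 bp
Sorted largest to smallest: 115, 54 bp.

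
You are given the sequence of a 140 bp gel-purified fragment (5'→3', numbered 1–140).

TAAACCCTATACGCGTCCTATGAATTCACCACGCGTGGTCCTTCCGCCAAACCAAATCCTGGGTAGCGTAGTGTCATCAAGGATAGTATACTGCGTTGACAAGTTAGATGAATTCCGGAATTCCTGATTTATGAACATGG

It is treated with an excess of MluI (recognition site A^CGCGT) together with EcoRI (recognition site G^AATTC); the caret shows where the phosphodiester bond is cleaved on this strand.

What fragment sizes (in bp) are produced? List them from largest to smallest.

79, 22, 11, 11, 9, 8 bp

MluI sites (ACGCGT) start at positions 11, 31.
MluI cuts after the first base of each site, so after positions 11, 31.
EcoRI sites (GAATTC) start at positions 22, 110, 118.
EcoRI cuts after the first base of each site, so after positions 22, 110, 118.
Combined cut positions: 11, 22, 31, 110, 118.
Linear molecule, 5 cuts → 6 fragments:
  1–11 → 11 bp
  12–22 → 11 bp
  23–31 → 9 bp
  32–110 → 79 bp
  111–118 → 8 bp
  119–140 → 22 bp
Sorted largest to smallest: 79, 22, 11, 11, 9, 8 bp.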